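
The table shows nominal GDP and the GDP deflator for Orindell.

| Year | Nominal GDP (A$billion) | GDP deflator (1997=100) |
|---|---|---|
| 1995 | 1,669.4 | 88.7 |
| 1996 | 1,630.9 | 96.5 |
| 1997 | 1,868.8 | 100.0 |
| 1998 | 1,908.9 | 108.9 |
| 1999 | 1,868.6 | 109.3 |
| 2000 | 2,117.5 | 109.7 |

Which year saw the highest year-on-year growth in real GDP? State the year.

2000

1996: real = 1630.9/0.965 = 1690.05; growth vs 1995 (1882.07) = -10.20%.
1997: real = 1868.8/1.000 = 1868.80; growth vs 1996 (1690.05) = 10.58%.
1998: real = 1908.9/1.089 = 1752.89; growth vs 1997 (1868.80) = -6.20%.
1999: real = 1868.6/1.093 = 1709.61; growth vs 1998 (1752.89) = -2.47%.
2000: real = 2117.5/1.097 = 1930.26; growth vs 1999 (1709.61) = 12.91%.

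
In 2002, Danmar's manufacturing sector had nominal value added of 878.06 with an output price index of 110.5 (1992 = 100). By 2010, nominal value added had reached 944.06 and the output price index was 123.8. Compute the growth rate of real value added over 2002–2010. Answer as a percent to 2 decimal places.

-4.03%

Real value added 2002 = 878.06 / 1.105 = 794.62.
Real value added 2010 = 944.06 / 1.238 = 762.57.
Real growth = 762.57 / 794.62 − 1 = -0.0403.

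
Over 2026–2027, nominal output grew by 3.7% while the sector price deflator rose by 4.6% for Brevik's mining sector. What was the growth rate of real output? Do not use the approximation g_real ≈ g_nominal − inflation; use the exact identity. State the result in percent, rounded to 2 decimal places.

(1 + g_nom) = (1 + g_real)(1 + π), so g_real = 1.0370 / 1.0460 − 1 = -0.00860.

-0.86%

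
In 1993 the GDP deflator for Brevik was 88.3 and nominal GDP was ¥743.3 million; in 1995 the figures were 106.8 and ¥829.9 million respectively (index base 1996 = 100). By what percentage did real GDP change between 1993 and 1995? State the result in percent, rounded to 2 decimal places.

Deflate each year: 1993 → 743.3/0.883 = 841.79; 1995 → 829.9/1.068 = 777.06.
So real GDP changed by 777.06/841.79 − 1 = -0.0769, i.e. -7.69%.

-7.69%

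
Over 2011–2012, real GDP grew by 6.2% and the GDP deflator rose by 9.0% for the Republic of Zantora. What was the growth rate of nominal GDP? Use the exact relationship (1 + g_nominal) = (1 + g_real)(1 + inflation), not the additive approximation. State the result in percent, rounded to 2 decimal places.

15.76%

(1 + g_nom) = (1 + g_real)(1 + π) = 1.0620 × 1.0900 = 1.15758.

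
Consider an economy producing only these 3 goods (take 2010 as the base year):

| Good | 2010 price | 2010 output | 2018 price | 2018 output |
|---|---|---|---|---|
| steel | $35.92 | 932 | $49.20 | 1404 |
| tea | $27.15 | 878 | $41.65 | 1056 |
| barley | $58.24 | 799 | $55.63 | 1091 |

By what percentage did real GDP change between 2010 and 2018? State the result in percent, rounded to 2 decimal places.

Real GDP 2010 = Nominal GDP 2010 = 35.92·932 + 27.15·878 + 58.24·799 = 103848.90.
Real GDP 2018 (at 2010 prices) = 35.92·1404 + 27.15·1056 + 58.24·1091 = 142641.92.
Real growth = 142641.92/103848.90 − 1 = 0.3736.

37.36%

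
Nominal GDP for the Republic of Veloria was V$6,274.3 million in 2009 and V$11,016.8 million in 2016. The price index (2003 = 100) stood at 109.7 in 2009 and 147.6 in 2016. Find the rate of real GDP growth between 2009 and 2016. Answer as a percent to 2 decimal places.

30.50%

Deflate each year: 2009 → 6274.3/1.097 = 5719.51; 2016 → 11016.8/1.476 = 7463.96.
So real GDP changed by 7463.96/5719.51 − 1 = 0.3050, i.e. 30.50%.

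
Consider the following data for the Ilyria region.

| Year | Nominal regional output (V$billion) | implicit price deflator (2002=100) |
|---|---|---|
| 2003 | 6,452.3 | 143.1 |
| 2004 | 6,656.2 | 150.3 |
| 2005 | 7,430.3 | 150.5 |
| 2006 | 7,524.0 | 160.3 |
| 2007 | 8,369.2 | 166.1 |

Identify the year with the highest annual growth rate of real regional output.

2005

2004: real = 6656.2/1.503 = 4428.61; growth vs 2003 (4508.94) = -1.78%.
2005: real = 7430.3/1.505 = 4937.08; growth vs 2004 (4428.61) = 11.48%.
2006: real = 7524.0/1.603 = 4693.70; growth vs 2005 (4937.08) = -4.93%.
2007: real = 8369.2/1.661 = 5038.65; growth vs 2006 (4693.70) = 7.35%.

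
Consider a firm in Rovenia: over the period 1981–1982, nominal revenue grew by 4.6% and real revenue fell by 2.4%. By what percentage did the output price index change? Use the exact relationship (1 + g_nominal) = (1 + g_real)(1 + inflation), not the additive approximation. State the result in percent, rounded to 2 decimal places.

(1 + g_nom) = (1 + g_real)(1 + π), so π = 1.0460 / 0.9760 − 1 = 0.07172.

7.17%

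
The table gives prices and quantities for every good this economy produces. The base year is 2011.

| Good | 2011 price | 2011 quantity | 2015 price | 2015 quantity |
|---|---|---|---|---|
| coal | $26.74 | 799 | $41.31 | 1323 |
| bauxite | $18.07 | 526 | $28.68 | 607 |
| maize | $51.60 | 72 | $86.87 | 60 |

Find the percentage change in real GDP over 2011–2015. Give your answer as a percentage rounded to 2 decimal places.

42.96%

Real GDP 2011 = Nominal GDP 2011 = 26.74·799 + 18.07·526 + 51.60·72 = 34585.28.
Real GDP 2015 (at 2011 prices) = 26.74·1323 + 18.07·607 + 51.60·60 = 49441.51.
Real growth = 49441.51/34585.28 − 1 = 0.4296.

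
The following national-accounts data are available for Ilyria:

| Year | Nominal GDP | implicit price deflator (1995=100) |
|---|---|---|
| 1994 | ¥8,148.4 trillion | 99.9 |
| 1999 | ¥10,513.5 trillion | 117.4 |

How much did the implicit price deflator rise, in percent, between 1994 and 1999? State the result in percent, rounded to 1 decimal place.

17.5%

Price-level change = 117.4 / 99.9 − 1 = 0.1752.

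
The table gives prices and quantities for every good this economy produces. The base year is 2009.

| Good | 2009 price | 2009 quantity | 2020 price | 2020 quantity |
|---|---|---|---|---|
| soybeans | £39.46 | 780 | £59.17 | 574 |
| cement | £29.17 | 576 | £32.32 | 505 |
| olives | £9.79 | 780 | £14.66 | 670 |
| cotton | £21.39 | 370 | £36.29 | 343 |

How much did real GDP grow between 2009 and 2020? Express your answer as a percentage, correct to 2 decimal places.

Real GDP 2009 = Nominal GDP 2009 = 39.46·780 + 29.17·576 + 9.79·780 + 21.39·370 = 63131.22.
Real GDP 2020 (at 2009 prices) = 39.46·574 + 29.17·505 + 9.79·670 + 21.39·343 = 51276.96.
Real growth = 51276.96/63131.22 − 1 = -0.1878.

-18.78%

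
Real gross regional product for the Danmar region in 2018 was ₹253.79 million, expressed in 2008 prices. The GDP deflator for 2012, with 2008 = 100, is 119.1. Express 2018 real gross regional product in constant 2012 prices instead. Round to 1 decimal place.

Real gross regional product in 2012 prices = Real gross regional product in 2008 prices × (P_2012/P_2008) = 253.79 × 1.191 = 302.26.

₹302.3 million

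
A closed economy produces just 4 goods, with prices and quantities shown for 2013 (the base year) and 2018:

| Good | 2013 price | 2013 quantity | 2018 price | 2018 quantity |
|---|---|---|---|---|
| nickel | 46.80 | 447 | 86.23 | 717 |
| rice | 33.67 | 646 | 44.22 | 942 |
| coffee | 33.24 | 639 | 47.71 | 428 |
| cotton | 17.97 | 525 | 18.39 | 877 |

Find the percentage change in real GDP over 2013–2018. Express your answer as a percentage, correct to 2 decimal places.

29.88%

Real GDP 2013 = Nominal GDP 2013 = 46.80·447 + 33.67·646 + 33.24·639 + 17.97·525 = 73345.03.
Real GDP 2018 (at 2013 prices) = 46.80·717 + 33.67·942 + 33.24·428 + 17.97·877 = 95259.15.
Real growth = 95259.15/73345.03 − 1 = 0.2988.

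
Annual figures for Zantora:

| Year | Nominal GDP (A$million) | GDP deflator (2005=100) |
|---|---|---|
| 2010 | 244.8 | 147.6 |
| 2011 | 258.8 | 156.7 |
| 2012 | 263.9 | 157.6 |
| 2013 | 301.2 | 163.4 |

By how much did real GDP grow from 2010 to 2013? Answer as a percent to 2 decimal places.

Real GDP 2010 = 244.8/1.476 = 165.85.
Real GDP 2013 = 301.2/1.634 = 184.33.
Change = 184.33/165.85 − 1 = 0.1114.

11.14%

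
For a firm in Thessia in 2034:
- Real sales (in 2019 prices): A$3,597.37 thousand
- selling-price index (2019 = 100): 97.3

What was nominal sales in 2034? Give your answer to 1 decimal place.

Nominal sales = Real × (selling-price index/100) = 3597.37 × 0.973 = 3500.24.

A$3,500.2 thousand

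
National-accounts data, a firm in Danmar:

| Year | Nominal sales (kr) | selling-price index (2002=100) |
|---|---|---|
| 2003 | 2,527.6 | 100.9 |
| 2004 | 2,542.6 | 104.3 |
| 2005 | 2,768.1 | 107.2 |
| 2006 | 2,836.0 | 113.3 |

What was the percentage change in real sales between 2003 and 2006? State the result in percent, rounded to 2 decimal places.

-0.08%

Real sales 2003 = 2527.6/1.009 = 2505.05.
Real sales 2006 = 2836.0/1.133 = 2503.09.
Change = 2503.09/2505.05 − 1 = -0.0008.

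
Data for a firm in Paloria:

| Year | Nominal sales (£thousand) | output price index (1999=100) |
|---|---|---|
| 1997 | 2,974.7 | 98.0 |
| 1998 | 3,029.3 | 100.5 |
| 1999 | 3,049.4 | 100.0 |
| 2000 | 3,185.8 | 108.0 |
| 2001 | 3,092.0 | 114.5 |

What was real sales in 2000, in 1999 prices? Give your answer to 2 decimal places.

£2,949.81 thousand

Real sales 2000 = 3185.8 / 1.080 = 2949.81.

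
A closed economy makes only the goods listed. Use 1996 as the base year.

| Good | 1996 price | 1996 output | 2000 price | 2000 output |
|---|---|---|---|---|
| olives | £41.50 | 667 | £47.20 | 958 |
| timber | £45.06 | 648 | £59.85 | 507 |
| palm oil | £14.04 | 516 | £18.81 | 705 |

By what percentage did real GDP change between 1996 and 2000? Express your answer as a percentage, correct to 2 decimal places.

Real GDP 1996 = Nominal GDP 1996 = 41.50·667 + 45.06·648 + 14.04·516 = 64124.02.
Real GDP 2000 (at 1996 prices) = 41.50·958 + 45.06·507 + 14.04·705 = 72500.62.
Real growth = 72500.62/64124.02 − 1 = 0.1306.

13.06%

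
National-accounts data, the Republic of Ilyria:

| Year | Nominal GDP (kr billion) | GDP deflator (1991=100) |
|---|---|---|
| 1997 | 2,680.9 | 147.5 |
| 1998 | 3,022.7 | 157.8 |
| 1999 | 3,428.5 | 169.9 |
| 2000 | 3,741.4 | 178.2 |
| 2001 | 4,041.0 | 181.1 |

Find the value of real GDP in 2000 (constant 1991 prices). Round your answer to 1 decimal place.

kr 2,099.6 billion

Real GDP 2000 = 3741.4 / 1.782 = 2099.55.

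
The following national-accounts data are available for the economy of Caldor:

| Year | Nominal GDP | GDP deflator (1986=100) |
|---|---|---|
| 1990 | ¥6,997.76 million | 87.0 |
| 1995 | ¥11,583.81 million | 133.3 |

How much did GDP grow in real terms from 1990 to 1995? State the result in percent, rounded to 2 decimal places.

8.04%

Deflate each year: 1990 → 6997.76/0.870 = 8043.40; 1995 → 11583.81/1.333 = 8690.03.
So real GDP changed by 8690.03/8043.40 − 1 = 0.0804, i.e. 8.04%.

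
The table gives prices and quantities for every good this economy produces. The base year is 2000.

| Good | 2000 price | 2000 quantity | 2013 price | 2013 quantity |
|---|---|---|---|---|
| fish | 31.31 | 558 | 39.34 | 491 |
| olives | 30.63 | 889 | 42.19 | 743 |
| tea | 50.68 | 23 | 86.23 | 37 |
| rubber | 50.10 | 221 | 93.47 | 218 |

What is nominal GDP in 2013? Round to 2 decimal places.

74230.08

Nominal GDP 2013 = Σ (p_2013 × q_2013) = 39.34·491 + 42.19·743 + 86.23·37 + 93.47·218 = 74230.08.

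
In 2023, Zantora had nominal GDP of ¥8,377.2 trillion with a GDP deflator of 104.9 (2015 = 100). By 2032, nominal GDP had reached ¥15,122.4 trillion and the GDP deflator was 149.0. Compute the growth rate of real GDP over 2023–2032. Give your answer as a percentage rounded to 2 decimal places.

27.09%

Real GDP 2023 = 8377.2 / 1.049 = 7985.89.
Real GDP 2032 = 15122.4 / 1.490 = 10149.26.
Real growth = 10149.26 / 7985.89 − 1 = 0.2709.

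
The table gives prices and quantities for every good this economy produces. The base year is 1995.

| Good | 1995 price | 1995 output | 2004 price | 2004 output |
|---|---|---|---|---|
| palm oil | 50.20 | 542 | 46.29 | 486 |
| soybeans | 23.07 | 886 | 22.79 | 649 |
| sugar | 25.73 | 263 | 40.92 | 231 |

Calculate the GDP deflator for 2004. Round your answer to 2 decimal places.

103.15

Nominal GDP 2004 = 46.29·486 + 22.79·649 + 40.92·231 = 46740.17.
Real GDP 2004 (at 1995 prices) = 50.20·486 + 23.07·649 + 25.73·231 = 45313.26.
Deflator = Nominal/Real × 100 = 46740.17/45313.26 × 100 = 103.149.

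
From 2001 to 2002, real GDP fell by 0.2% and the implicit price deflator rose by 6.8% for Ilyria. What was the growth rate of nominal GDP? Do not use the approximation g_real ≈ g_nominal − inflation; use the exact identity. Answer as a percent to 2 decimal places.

6.59%

(1 + g_nom) = (1 + g_real)(1 + π) = 0.9980 × 1.0680 = 1.06586.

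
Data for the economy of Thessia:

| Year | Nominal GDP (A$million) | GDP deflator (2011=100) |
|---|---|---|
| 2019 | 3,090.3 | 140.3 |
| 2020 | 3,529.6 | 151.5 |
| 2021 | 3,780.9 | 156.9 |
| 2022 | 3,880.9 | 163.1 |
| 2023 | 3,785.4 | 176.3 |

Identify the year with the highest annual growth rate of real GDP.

2020

2020: real = 3529.6/1.515 = 2329.77; growth vs 2019 (2202.64) = 5.77%.
2021: real = 3780.9/1.569 = 2409.75; growth vs 2020 (2329.77) = 3.43%.
2022: real = 3880.9/1.631 = 2379.46; growth vs 2021 (2409.75) = -1.26%.
2023: real = 3785.4/1.763 = 2147.14; growth vs 2022 (2379.46) = -9.76%.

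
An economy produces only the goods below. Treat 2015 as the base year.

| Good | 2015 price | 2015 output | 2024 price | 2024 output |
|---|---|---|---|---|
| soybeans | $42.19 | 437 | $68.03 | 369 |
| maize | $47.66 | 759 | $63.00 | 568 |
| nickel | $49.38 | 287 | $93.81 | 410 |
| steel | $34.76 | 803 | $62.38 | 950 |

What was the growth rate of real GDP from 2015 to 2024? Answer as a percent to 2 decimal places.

Real GDP 2015 = Nominal GDP 2015 = 42.19·437 + 47.66·759 + 49.38·287 + 34.76·803 = 96695.31.
Real GDP 2024 (at 2015 prices) = 42.19·369 + 47.66·568 + 49.38·410 + 34.76·950 = 95906.79.
Real growth = 95906.79/96695.31 − 1 = -0.0082.

-0.82%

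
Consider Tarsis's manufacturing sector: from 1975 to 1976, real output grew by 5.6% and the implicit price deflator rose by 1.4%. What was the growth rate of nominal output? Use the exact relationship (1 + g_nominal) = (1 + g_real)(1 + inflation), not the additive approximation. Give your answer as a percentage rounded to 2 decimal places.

(1 + g_nom) = (1 + g_real)(1 + π) = 1.0560 × 1.0140 = 1.07078.

7.08%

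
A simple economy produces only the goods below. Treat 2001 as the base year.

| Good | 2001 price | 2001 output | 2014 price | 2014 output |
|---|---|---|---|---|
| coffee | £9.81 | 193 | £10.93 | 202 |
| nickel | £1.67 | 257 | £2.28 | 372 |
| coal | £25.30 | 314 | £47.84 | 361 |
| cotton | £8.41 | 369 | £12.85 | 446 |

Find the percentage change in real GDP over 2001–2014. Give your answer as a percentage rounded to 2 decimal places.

15.83%

Real GDP 2001 = Nominal GDP 2001 = 9.81·193 + 1.67·257 + 25.30·314 + 8.41·369 = 13370.01.
Real GDP 2014 (at 2001 prices) = 9.81·202 + 1.67·372 + 25.30·361 + 8.41·446 = 15487.02.
Real growth = 15487.02/13370.01 − 1 = 0.1583.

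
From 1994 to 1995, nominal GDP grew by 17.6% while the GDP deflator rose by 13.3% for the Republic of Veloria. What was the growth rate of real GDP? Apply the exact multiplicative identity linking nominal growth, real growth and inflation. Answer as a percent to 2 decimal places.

3.80%

(1 + g_nom) = (1 + g_real)(1 + π), so g_real = 1.1760 / 1.1330 − 1 = 0.03795.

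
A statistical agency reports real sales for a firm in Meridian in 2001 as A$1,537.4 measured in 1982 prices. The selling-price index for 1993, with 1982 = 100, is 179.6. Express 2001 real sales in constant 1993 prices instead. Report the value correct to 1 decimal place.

Real sales in 1993 prices = Real sales in 1982 prices × (P_1993/P_1982) = 1537.4 × 1.796 = 2761.17.

A$2,761.2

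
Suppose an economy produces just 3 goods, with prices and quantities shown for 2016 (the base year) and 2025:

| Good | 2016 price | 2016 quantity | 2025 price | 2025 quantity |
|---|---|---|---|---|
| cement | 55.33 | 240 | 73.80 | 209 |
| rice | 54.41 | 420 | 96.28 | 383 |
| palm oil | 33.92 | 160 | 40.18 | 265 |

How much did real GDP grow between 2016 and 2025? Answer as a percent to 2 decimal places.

Real GDP 2016 = Nominal GDP 2016 = 55.33·240 + 54.41·420 + 33.92·160 = 41558.60.
Real GDP 2025 (at 2016 prices) = 55.33·209 + 54.41·383 + 33.92·265 = 41391.80.
Real growth = 41391.80/41558.60 − 1 = -0.0040.

-0.40%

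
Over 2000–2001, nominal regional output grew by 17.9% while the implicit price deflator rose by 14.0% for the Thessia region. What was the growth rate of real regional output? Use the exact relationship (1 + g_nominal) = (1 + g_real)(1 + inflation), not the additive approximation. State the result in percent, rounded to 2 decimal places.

3.42%

(1 + g_nom) = (1 + g_real)(1 + π), so g_real = 1.1790 / 1.1400 − 1 = 0.03421.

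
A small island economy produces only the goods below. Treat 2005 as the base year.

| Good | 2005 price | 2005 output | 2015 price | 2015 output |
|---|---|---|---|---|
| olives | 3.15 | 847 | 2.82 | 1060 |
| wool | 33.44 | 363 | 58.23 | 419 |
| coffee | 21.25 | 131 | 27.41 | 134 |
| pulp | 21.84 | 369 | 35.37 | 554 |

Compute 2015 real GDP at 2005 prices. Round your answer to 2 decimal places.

Real GDP 2015 = Σ (p_2005 × q_2015) = 3.15·1060 + 33.44·419 + 21.25·134 + 21.84·554 = 32297.22.

32297.22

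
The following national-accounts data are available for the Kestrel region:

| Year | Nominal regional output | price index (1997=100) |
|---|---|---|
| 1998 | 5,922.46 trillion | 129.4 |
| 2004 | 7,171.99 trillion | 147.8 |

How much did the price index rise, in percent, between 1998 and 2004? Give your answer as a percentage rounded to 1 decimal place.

14.2%

Price-level change = 147.8 / 129.4 − 1 = 0.1422.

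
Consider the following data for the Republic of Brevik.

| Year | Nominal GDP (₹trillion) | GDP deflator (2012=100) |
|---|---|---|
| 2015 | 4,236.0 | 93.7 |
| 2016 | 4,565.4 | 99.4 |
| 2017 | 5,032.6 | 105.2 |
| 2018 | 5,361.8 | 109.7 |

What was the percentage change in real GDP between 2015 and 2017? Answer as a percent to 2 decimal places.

5.82%

Real GDP 2015 = 4236.0/0.937 = 4520.81.
Real GDP 2017 = 5032.6/1.052 = 4783.84.
Change = 4783.84/4520.81 − 1 = 0.0582.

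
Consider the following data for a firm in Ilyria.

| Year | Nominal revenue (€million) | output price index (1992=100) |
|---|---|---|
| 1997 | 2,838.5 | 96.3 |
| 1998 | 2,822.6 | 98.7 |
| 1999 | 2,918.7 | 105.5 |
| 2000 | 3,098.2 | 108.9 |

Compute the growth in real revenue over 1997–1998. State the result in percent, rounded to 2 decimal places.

Real revenue 1997 = 2838.5/0.963 = 2947.56.
Real revenue 1998 = 2822.6/0.987 = 2859.78.
Change = 2859.78/2947.56 − 1 = -0.0298.

-2.98%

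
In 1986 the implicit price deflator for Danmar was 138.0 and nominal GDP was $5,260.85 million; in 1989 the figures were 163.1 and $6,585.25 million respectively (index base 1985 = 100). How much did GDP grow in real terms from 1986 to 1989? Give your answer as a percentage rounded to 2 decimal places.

5.91%

Deflate each year: 1986 → 5260.85/1.380 = 3812.21; 1989 → 6585.25/1.631 = 4037.55.
So real GDP changed by 4037.55/3812.21 − 1 = 0.0591, i.e. 5.91%.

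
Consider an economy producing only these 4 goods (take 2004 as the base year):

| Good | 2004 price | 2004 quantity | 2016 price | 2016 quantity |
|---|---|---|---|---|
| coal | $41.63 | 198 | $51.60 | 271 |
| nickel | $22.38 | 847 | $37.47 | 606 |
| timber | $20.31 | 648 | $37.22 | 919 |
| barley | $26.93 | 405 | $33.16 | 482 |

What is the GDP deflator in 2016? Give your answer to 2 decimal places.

Nominal GDP 2016 = 51.60·271 + 37.47·606 + 37.22·919 + 33.16·482 = 86878.72.
Real GDP 2016 (at 2004 prices) = 41.63·271 + 22.38·606 + 20.31·919 + 26.93·482 = 56489.16.
Deflator = Nominal/Real × 100 = 86878.72/56489.16 × 100 = 153.797.

153.80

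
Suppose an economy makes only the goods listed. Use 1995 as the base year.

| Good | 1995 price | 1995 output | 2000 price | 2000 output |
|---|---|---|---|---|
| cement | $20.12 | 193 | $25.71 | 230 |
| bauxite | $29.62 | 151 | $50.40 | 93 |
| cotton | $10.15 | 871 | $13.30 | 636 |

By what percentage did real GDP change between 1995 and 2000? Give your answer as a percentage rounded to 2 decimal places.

-19.53%

Real GDP 1995 = Nominal GDP 1995 = 20.12·193 + 29.62·151 + 10.15·871 = 17196.43.
Real GDP 2000 (at 1995 prices) = 20.12·230 + 29.62·93 + 10.15·636 = 13837.66.
Real growth = 13837.66/17196.43 − 1 = -0.1953.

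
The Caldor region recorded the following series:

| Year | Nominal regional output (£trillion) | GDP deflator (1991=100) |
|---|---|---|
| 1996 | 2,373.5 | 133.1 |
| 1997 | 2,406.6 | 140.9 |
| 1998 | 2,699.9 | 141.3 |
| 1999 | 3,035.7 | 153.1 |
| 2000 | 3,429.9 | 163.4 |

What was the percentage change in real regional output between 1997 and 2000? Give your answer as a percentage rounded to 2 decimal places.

Real regional output 1997 = 2406.6/1.409 = 1708.02.
Real regional output 2000 = 3429.9/1.634 = 2099.08.
Change = 2099.08/1708.02 − 1 = 0.2290.

22.90%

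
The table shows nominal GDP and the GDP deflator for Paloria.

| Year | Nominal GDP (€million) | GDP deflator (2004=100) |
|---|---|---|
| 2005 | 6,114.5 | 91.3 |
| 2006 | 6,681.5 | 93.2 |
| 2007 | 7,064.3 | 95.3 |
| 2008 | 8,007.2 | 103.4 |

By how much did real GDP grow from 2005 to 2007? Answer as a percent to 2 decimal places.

Real GDP 2005 = 6114.5/0.913 = 6697.15.
Real GDP 2007 = 7064.3/0.953 = 7412.70.
Change = 7412.70/6697.15 − 1 = 0.1068.

10.68%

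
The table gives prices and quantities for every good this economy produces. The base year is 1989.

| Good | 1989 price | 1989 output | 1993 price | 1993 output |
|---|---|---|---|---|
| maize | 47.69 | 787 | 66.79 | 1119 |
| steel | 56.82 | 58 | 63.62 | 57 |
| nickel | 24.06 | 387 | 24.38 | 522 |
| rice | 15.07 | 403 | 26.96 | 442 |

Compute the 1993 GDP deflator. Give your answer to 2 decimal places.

Nominal GDP 1993 = 66.79·1119 + 63.62·57 + 24.38·522 + 26.96·442 = 103007.03.
Real GDP 1993 (at 1989 prices) = 47.69·1119 + 56.82·57 + 24.06·522 + 15.07·442 = 75824.11.
Deflator = Nominal/Real × 100 = 103007.03/75824.11 × 100 = 135.850.

135.85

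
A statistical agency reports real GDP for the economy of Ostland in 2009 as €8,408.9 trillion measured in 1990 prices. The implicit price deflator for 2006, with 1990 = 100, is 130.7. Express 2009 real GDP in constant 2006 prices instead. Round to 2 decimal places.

€10,990.43 trillion

Real GDP in 2006 prices = Real GDP in 1990 prices × (P_2006/P_1990) = 8408.9 × 1.307 = 10990.43.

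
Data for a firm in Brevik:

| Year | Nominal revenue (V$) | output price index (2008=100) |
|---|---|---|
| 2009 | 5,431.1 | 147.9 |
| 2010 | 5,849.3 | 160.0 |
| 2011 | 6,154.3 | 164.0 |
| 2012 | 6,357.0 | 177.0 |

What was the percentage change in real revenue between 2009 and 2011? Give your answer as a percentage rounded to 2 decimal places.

2.19%

Real revenue 2009 = 5431.1/1.479 = 3672.14.
Real revenue 2011 = 6154.3/1.640 = 3752.62.
Change = 3752.62/3672.14 − 1 = 0.0219.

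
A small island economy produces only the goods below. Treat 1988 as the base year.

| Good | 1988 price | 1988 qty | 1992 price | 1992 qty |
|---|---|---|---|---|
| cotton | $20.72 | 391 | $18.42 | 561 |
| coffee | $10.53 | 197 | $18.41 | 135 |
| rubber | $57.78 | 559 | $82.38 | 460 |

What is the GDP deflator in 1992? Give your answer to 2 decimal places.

Nominal GDP 1992 = 18.42·561 + 18.41·135 + 82.38·460 = 50713.77.
Real GDP 1992 (at 1988 prices) = 20.72·561 + 10.53·135 + 57.78·460 = 39624.27.
Deflator = Nominal/Real × 100 = 50713.77/39624.27 × 100 = 127.987.

127.99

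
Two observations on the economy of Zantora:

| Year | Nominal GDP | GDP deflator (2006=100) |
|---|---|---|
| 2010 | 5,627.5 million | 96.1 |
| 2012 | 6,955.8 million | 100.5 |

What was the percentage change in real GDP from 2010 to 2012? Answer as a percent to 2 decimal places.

Real GDP 2010 = 5627.5 / 0.961 = 5855.88.
Real GDP 2012 = 6955.8 / 1.005 = 6921.19.
Real growth = 6921.19 / 5855.88 − 1 = 0.1819.

18.19%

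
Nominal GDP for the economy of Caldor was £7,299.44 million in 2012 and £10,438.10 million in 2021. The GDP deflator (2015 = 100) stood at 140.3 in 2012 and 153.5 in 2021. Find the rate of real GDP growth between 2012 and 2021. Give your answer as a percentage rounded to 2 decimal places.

Deflate each year: 2012 → 7299.44/1.403 = 5202.74; 2021 → 10438.10/1.535 = 6800.07.
So real GDP changed by 6800.07/5202.74 − 1 = 0.3070, i.e. 30.70%.

30.70%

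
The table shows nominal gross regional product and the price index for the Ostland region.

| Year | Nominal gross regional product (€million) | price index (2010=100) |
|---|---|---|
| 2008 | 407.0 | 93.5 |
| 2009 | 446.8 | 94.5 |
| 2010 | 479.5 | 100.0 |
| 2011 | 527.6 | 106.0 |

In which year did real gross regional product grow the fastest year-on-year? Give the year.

2009

2009: real = 446.8/0.945 = 472.80; growth vs 2008 (435.29) = 8.62%.
2010: real = 479.5/1.000 = 479.50; growth vs 2009 (472.80) = 1.42%.
2011: real = 527.6/1.060 = 497.74; growth vs 2010 (479.50) = 3.80%.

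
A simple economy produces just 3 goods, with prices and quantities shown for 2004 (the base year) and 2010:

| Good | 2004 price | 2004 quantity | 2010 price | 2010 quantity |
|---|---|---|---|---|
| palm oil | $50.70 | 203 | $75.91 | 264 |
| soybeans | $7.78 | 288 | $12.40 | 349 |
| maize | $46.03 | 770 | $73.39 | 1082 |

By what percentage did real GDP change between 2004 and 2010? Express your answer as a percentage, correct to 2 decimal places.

Real GDP 2004 = Nominal GDP 2004 = 50.70·203 + 7.78·288 + 46.03·770 = 47975.84.
Real GDP 2010 (at 2004 prices) = 50.70·264 + 7.78·349 + 46.03·1082 = 65904.48.
Real growth = 65904.48/47975.84 − 1 = 0.3737.

37.37%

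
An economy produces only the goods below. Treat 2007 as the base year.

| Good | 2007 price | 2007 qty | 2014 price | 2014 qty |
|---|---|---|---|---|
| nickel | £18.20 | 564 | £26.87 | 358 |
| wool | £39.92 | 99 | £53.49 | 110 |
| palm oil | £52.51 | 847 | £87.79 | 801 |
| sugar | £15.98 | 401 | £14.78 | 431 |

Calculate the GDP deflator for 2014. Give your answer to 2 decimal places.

154.03

Nominal GDP 2014 = 26.87·358 + 53.49·110 + 87.79·801 + 14.78·431 = 92193.33.
Real GDP 2014 (at 2007 prices) = 18.20·358 + 39.92·110 + 52.51·801 + 15.98·431 = 59854.69.
Deflator = Nominal/Real × 100 = 92193.33/59854.69 × 100 = 154.029.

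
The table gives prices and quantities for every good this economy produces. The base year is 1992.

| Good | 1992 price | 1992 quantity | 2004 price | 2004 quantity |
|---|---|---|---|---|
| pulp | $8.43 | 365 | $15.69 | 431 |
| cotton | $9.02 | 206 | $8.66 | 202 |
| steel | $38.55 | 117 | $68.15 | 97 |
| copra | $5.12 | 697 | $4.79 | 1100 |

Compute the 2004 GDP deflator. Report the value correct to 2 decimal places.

137.53

Nominal GDP 2004 = 15.69·431 + 8.66·202 + 68.15·97 + 4.79·1100 = 20391.26.
Real GDP 2004 (at 1992 prices) = 8.43·431 + 9.02·202 + 38.55·97 + 5.12·1100 = 14826.72.
Deflator = Nominal/Real × 100 = 20391.26/14826.72 × 100 = 137.530.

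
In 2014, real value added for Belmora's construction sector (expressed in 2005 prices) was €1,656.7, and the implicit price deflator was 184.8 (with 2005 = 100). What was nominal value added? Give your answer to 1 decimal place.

€3,061.6

Nominal value added = Real × (implicit price deflator/100) = 1656.7 × 1.848 = 3061.58.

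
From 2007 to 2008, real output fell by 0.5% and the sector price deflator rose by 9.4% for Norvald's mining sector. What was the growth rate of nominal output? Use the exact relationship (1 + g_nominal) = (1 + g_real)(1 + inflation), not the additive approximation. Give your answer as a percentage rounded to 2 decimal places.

(1 + g_nom) = (1 + g_real)(1 + π) = 0.9950 × 1.0940 = 1.08853.

8.85%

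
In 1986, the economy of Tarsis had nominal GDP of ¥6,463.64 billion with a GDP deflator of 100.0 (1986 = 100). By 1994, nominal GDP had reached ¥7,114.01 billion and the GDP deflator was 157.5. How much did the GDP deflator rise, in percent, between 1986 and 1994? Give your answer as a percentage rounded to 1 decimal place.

Price-level change = 157.5 / 100.0 − 1 = 0.5750.

57.5%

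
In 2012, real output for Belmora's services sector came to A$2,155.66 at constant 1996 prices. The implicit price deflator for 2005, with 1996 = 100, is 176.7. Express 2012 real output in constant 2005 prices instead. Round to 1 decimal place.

Real output in 2005 prices = Real output in 1996 prices × (P_2005/P_1996) = 2155.66 × 1.767 = 3809.05.

A$3,809.1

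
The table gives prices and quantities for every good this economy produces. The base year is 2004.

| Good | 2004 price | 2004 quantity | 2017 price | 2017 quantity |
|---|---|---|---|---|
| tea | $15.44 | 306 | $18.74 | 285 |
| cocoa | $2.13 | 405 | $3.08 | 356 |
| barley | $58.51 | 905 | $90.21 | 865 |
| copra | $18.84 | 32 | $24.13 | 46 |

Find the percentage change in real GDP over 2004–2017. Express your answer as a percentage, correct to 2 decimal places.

-4.24%

Real GDP 2004 = Nominal GDP 2004 = 15.44·306 + 2.13·405 + 58.51·905 + 18.84·32 = 59141.72.
Real GDP 2017 (at 2004 prices) = 15.44·285 + 2.13·356 + 58.51·865 + 18.84·46 = 56636.47.
Real growth = 56636.47/59141.72 − 1 = -0.0424.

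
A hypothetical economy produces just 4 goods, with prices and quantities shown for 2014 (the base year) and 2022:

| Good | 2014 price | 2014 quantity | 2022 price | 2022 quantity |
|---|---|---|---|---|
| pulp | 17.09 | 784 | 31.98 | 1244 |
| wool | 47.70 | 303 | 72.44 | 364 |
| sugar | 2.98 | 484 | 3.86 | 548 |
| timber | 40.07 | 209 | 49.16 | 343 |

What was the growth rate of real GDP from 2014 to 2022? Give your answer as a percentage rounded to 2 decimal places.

Real GDP 2014 = Nominal GDP 2014 = 17.09·784 + 47.70·303 + 2.98·484 + 40.07·209 = 37668.61.
Real GDP 2022 (at 2014 prices) = 17.09·1244 + 47.70·364 + 2.98·548 + 40.07·343 = 53999.81.
Real growth = 53999.81/37668.61 − 1 = 0.4335.

43.35%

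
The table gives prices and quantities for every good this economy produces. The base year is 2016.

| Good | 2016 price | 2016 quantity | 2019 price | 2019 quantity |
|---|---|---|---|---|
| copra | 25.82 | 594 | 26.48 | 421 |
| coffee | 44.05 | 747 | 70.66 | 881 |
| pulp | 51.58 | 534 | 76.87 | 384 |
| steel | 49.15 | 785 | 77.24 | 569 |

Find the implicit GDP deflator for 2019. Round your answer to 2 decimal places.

Nominal GDP 2019 = 26.48·421 + 70.66·881 + 76.87·384 + 77.24·569 = 146867.18.
Real GDP 2019 (at 2016 prices) = 25.82·421 + 44.05·881 + 51.58·384 + 49.15·569 = 97451.34.
Deflator = Nominal/Real × 100 = 146867.18/97451.34 × 100 = 150.708.

150.71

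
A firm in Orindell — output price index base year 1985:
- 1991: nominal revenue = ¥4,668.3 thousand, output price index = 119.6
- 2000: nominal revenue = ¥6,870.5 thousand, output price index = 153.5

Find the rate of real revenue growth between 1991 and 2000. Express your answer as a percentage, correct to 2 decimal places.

Real revenue 1991 = 4668.3 / 1.196 = 3903.26.
Real revenue 2000 = 6870.5 / 1.535 = 4475.90.
Real growth = 4475.90 / 3903.26 − 1 = 0.1467.

14.67%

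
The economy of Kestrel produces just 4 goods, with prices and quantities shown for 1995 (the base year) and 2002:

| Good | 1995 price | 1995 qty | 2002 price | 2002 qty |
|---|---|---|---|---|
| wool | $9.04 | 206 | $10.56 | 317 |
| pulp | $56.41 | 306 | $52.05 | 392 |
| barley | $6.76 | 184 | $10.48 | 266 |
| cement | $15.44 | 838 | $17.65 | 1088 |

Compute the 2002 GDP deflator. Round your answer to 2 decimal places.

Nominal GDP 2002 = 10.56·317 + 52.05·392 + 10.48·266 + 17.65·1088 = 45742.00.
Real GDP 2002 (at 1995 prices) = 9.04·317 + 56.41·392 + 6.76·266 + 15.44·1088 = 43575.28.
Deflator = Nominal/Real × 100 = 45742.00/43575.28 × 100 = 104.972.

104.97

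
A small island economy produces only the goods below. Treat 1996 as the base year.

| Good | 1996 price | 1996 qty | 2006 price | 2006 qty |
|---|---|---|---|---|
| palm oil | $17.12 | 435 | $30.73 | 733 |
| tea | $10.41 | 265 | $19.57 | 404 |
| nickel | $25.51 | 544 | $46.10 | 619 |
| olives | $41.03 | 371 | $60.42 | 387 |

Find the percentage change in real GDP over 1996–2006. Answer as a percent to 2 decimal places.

Real GDP 1996 = Nominal GDP 1996 = 17.12·435 + 10.41·265 + 25.51·544 + 41.03·371 = 39305.42.
Real GDP 2006 (at 1996 prices) = 17.12·733 + 10.41·404 + 25.51·619 + 41.03·387 = 48423.90.
Real growth = 48423.90/39305.42 − 1 = 0.2320.

23.20%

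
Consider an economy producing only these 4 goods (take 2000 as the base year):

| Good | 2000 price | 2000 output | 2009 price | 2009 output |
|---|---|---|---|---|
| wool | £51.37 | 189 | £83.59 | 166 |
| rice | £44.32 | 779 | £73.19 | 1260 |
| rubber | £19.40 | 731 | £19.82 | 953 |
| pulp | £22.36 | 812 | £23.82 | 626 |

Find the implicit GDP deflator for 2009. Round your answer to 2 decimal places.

144.44

Nominal GDP 2009 = 83.59·166 + 73.19·1260 + 19.82·953 + 23.82·626 = 139895.12.
Real GDP 2009 (at 2000 prices) = 51.37·166 + 44.32·1260 + 19.40·953 + 22.36·626 = 96856.18.
Deflator = Nominal/Real × 100 = 139895.12/96856.18 × 100 = 144.436.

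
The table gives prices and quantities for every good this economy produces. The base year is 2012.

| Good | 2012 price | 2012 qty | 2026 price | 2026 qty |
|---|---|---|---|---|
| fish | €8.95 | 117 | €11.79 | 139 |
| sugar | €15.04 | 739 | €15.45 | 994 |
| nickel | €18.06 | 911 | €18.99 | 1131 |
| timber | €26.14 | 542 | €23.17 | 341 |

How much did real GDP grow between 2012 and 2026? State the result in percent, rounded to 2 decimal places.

Real GDP 2012 = Nominal GDP 2012 = 8.95·117 + 15.04·739 + 18.06·911 + 26.14·542 = 42782.25.
Real GDP 2026 (at 2012 prices) = 8.95·139 + 15.04·994 + 18.06·1131 + 26.14·341 = 45533.41.
Real growth = 45533.41/42782.25 − 1 = 0.0643.

6.43%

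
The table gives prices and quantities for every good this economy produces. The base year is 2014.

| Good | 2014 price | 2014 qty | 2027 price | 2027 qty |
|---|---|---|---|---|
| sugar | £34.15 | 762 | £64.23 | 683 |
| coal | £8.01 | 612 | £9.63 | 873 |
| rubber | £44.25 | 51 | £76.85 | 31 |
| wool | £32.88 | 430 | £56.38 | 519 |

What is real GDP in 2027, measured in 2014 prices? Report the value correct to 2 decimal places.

£48753.65

Real GDP 2027 = Σ (p_2014 × q_2027) = 34.15·683 + 8.01·873 + 44.25·31 + 32.88·519 = 48753.65.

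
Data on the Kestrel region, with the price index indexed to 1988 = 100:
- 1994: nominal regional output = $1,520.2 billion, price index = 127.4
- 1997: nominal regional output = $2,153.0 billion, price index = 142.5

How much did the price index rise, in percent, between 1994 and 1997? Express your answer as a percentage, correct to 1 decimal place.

11.9%

Price-level change = 142.5 / 127.4 − 1 = 0.1185.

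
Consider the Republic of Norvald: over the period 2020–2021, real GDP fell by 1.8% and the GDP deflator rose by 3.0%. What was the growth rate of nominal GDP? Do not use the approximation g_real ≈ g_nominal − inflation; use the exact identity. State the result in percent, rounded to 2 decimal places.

1.15%

(1 + g_nom) = (1 + g_real)(1 + π) = 0.9820 × 1.0300 = 1.01146.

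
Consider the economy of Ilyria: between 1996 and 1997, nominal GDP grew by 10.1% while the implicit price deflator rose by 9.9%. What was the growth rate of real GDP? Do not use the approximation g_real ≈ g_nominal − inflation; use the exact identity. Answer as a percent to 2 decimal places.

(1 + g_nom) = (1 + g_real)(1 + π), so g_real = 1.1010 / 1.0990 − 1 = 0.00182.

0.18%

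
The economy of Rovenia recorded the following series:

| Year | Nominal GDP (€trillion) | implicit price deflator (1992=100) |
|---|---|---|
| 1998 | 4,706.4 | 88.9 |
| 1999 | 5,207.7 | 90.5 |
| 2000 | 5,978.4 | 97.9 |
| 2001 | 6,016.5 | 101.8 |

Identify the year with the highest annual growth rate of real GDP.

1999: real = 5207.7/0.905 = 5754.36; growth vs 1998 (5294.04) = 8.70%.
2000: real = 5978.4/0.979 = 6106.64; growth vs 1999 (5754.36) = 6.12%.
2001: real = 6016.5/1.018 = 5910.12; growth vs 2000 (6106.64) = -3.22%.

1999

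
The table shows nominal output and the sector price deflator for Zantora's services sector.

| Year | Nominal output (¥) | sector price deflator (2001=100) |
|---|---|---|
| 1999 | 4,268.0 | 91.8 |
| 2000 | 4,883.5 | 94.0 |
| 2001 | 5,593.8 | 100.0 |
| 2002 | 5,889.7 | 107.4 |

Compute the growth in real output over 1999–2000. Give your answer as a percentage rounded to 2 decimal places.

Real output 1999 = 4268.0/0.918 = 4649.24.
Real output 2000 = 4883.5/0.940 = 5195.21.
Change = 5195.21/4649.24 − 1 = 0.1174.

11.74%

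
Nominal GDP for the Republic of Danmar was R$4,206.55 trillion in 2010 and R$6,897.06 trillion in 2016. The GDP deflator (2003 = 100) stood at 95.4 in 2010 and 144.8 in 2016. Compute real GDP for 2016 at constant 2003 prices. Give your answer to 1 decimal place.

Real GDP = Nominal / (GDP deflator/100) = 6897.06 / 1.448 = 4763.16.

R$4,763.2 trillion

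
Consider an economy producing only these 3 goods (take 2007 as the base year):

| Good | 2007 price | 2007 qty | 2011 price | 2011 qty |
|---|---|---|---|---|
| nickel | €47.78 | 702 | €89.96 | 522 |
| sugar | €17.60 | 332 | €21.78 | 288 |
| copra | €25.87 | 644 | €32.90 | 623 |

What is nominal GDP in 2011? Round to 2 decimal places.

€73728.46

Nominal GDP 2011 = Σ (p_2011 × q_2011) = 89.96·522 + 21.78·288 + 32.90·623 = 73728.46.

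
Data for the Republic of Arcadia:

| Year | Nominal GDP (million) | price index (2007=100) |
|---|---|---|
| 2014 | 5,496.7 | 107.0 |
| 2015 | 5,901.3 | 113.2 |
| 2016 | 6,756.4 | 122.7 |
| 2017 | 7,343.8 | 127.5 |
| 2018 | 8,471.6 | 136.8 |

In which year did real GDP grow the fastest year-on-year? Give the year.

2015: real = 5901.3/1.132 = 5213.16; growth vs 2014 (5137.10) = 1.48%.
2016: real = 6756.4/1.227 = 5506.44; growth vs 2015 (5213.16) = 5.63%.
2017: real = 7343.8/1.275 = 5759.84; growth vs 2016 (5506.44) = 4.60%.
2018: real = 8471.6/1.368 = 6192.69; growth vs 2017 (5759.84) = 7.51%.

2018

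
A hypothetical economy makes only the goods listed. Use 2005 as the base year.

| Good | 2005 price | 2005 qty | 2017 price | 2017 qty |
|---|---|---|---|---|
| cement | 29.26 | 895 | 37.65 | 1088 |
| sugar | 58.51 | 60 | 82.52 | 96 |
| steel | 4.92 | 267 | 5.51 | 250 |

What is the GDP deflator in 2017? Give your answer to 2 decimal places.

Nominal GDP 2017 = 37.65·1088 + 82.52·96 + 5.51·250 = 50262.62.
Real GDP 2017 (at 2005 prices) = 29.26·1088 + 58.51·96 + 4.92·250 = 38681.84.
Deflator = Nominal/Real × 100 = 50262.62/38681.84 × 100 = 129.939.

129.94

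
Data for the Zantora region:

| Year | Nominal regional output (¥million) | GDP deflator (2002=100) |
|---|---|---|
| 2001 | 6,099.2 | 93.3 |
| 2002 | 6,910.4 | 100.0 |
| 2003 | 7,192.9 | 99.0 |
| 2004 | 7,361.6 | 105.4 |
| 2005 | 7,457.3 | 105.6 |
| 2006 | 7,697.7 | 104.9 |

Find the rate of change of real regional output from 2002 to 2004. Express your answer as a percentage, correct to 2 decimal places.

Real regional output 2002 = 6910.4/1.000 = 6910.40.
Real regional output 2004 = 7361.6/1.054 = 6984.44.
Change = 6984.44/6910.40 − 1 = 0.0107.

1.07%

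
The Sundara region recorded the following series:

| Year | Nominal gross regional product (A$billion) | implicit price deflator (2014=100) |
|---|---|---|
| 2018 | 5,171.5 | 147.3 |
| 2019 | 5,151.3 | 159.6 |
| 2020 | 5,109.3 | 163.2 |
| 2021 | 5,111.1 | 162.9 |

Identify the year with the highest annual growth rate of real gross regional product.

2019: real = 5151.3/1.596 = 3227.63; growth vs 2018 (3510.86) = -8.07%.
2020: real = 5109.3/1.632 = 3130.70; growth vs 2019 (3227.63) = -3.00%.
2021: real = 5111.1/1.629 = 3137.57; growth vs 2020 (3130.70) = 0.22%.

2021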